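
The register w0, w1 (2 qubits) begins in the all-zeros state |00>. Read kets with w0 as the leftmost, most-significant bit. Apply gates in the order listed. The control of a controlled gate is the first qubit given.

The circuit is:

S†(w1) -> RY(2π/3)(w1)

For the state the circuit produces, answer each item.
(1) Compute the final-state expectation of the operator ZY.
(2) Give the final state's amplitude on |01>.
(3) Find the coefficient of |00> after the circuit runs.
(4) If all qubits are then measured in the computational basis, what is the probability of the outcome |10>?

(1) The observable ZY averages to 0.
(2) The final state's coefficient on |01> equals sqrt(3)/2.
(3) The final state's coefficient on |00> equals 1/2.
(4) Outcome |10> occurs with probability 0.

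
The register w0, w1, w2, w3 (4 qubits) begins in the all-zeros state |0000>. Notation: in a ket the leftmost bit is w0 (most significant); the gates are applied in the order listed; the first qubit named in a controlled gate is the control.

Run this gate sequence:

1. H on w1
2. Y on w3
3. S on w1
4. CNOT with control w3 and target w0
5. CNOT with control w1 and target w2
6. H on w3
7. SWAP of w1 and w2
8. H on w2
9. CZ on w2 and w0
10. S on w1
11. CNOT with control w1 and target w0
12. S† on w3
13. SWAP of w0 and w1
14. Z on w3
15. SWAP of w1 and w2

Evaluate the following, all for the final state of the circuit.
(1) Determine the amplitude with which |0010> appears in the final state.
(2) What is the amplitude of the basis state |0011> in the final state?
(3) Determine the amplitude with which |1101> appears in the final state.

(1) The final state's coefficient on |0010> equals sqrt(2)*I/4.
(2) The amplitude on |0011> is sqrt(2)/4.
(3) The final state's coefficient on |1101> equals -sqrt(2)/4.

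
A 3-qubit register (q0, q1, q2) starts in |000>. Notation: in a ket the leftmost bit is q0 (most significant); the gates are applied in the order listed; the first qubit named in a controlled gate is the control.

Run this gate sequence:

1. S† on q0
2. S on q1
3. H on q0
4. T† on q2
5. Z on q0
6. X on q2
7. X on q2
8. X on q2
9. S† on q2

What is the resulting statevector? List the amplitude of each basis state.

After the circuit, the state carries amplitude -sqrt(2)*I/2 on |001>, sqrt(2)*I/2 on |101>, and 0 on every other basis state. Key observation: gates 6-7 undo each other exactly, leaving only the rest of the circuit to track.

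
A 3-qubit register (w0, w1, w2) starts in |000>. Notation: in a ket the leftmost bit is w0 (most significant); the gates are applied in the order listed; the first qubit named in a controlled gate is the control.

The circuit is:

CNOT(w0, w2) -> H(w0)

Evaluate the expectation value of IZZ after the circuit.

The expectation value of IZZ is 1.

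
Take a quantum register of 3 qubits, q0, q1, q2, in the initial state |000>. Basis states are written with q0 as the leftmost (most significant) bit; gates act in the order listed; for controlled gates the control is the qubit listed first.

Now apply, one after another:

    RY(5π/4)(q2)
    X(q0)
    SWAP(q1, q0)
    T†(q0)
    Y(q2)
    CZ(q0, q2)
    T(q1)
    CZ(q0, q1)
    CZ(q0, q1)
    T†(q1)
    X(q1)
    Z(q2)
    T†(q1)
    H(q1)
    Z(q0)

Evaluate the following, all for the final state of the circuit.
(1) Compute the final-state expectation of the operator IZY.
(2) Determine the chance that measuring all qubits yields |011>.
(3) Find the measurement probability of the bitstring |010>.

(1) In the final state, IZY has expectation 0. Key observation: steps 7-10 multiply out to the identity, so the circuit reduces to the remaining gates.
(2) The probability of measuring |011> is 1/4 - sqrt(2)/8.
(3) The probability of measuring |010> is sqrt(2)/8 + 1/4.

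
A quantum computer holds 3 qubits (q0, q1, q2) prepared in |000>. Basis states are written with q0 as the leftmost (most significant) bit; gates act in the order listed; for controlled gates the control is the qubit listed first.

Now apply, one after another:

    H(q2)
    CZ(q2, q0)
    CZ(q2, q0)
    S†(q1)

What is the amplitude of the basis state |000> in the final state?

The final state's coefficient on |000> equals sqrt(2)/2. Key observation: steps 2-3 multiply out to the identity, so the circuit reduces to the remaining gates.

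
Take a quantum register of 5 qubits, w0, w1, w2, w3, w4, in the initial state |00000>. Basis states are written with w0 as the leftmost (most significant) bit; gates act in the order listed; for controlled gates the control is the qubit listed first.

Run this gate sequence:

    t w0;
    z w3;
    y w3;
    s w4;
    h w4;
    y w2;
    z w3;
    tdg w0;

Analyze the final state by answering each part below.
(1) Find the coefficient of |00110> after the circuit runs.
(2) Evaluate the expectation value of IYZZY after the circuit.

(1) |00110> carries amplitude sqrt(2)/2 in the final state.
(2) In the final state, IYZZY has expectation 0.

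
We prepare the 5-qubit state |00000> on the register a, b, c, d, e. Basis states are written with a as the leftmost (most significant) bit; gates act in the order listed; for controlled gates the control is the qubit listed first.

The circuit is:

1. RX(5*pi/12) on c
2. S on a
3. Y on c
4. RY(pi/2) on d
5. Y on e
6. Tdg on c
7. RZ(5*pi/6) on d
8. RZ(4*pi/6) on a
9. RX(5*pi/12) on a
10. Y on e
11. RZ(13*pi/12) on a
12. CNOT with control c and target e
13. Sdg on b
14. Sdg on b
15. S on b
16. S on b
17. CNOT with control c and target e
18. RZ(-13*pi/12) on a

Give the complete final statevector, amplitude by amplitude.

The resulting statevector has amplitude (1 + sqrt(3))*exp(I*pi/4)/8 on |00000>, (-sqrt(3) - 1)*exp(I*pi/12)/8 on |00010>, I*(-2*sqrt(2) - sqrt(3) + 1)/8 on |00100>, (-1 + sqrt(3) + 2*sqrt(2))*exp(I*pi/3)/8 on |00110>, (-2*sqrt(2) - 1 + sqrt(3))*exp(3*I*pi/4)/8 on |10000>, (-sqrt(3) + 1 + 2*sqrt(2))*exp(7*I*pi/12)/8 on |10010>, -sqrt(3)/8 - 1/8 on |10100>, (-sqrt(3) - 1)*exp(5*I*pi/6)/8 on |10110>, and 0 on every other basis state. Key observation: gates 11-18 undo each other exactly, leaving only the rest of the circuit to track.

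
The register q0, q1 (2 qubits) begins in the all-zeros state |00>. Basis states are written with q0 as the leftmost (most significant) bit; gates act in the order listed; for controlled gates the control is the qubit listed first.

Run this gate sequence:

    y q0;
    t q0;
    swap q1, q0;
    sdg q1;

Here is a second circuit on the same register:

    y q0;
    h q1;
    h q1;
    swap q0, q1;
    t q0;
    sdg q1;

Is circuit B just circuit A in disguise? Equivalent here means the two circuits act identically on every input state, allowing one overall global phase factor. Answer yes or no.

No: there is an input state on which the two circuits produce genuinely different outputs (not merely differing by a phase).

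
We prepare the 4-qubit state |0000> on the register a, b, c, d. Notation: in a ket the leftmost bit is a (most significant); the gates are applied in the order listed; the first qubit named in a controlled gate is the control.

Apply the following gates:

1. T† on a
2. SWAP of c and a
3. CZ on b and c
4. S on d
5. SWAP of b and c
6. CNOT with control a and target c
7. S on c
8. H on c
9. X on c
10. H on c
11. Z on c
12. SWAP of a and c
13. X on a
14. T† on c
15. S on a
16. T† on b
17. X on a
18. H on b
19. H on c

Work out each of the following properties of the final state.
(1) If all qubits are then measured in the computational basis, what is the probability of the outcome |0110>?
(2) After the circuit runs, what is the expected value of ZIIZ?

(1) A full measurement returns |0110> with probability 1/4. Key observation: steps 8-11 multiply out to the identity, so the circuit reduces to the remaining gates.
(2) The expectation value of ZIIZ is 1.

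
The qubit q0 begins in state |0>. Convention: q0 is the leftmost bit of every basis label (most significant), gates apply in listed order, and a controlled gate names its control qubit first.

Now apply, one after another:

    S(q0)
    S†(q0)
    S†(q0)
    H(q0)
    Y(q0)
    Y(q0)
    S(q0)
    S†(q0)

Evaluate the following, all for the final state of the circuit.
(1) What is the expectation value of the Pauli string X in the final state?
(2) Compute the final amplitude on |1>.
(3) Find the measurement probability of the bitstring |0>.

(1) The observable X averages to 1.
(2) |1> carries amplitude sqrt(2)/2 in the final state.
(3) Outcome |0> occurs with probability 1/2.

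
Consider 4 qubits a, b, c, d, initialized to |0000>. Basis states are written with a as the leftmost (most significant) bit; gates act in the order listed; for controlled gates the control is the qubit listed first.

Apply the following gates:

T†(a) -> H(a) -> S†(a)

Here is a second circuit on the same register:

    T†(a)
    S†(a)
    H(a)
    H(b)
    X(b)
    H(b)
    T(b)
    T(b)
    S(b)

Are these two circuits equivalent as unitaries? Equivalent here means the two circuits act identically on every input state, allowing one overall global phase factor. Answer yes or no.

No — the two circuits implement different unitaries, even allowing a global phase.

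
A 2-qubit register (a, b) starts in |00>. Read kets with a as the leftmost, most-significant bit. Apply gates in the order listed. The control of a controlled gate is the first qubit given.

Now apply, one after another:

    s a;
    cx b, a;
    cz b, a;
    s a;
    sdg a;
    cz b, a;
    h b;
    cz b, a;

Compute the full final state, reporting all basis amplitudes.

The final amplitudes are sqrt(2)/2 on |00>, sqrt(2)/2 on |01>, 0 on |10>, 0 on |11>. Key observation: steps 3-6 multiply out to the identity, so the circuit reduces to the remaining gates.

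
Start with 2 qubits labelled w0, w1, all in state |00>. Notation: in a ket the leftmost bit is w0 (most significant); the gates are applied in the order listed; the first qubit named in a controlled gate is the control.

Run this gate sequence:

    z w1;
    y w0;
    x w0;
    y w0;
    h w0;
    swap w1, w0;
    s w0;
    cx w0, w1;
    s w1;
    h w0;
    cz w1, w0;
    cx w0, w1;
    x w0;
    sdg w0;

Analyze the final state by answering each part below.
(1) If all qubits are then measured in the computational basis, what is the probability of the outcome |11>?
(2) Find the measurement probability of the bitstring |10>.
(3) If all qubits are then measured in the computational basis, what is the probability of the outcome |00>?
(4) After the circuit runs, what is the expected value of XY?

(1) The probability of measuring |11> is 1/4.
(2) The probability of measuring |10> is 1/4.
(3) A full measurement returns |00> with probability 1/4.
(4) In the final state, XY has expectation 1.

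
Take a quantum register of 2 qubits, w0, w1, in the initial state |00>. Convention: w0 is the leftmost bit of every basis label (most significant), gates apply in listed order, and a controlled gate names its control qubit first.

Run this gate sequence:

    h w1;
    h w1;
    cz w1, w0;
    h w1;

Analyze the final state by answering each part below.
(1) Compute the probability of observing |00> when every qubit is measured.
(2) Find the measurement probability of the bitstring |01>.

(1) The probability of measuring |00> is 1/2. Key observation: the block from step 1 through step 2 cancels to the identity and can be dropped.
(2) Outcome |01> occurs with probability 1/2.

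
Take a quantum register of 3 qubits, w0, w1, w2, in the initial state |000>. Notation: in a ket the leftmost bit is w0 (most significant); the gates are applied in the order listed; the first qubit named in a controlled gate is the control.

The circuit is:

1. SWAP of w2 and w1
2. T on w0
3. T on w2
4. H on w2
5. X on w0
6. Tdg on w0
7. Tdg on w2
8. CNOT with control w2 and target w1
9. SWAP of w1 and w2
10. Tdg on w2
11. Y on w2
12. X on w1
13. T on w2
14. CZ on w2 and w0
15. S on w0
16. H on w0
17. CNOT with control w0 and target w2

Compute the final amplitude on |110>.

The amplitude on |110> is -1/2.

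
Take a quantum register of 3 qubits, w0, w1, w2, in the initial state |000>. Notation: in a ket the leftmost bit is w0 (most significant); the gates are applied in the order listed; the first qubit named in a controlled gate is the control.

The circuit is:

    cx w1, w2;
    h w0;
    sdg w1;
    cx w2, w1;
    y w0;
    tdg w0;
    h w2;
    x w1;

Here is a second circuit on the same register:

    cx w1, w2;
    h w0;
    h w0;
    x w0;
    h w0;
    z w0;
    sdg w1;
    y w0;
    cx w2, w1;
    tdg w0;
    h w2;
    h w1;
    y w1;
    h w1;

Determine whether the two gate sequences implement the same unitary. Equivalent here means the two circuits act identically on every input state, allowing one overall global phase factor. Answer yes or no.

No, they are not equivalent — no single phase factor reconciles the two unitaries.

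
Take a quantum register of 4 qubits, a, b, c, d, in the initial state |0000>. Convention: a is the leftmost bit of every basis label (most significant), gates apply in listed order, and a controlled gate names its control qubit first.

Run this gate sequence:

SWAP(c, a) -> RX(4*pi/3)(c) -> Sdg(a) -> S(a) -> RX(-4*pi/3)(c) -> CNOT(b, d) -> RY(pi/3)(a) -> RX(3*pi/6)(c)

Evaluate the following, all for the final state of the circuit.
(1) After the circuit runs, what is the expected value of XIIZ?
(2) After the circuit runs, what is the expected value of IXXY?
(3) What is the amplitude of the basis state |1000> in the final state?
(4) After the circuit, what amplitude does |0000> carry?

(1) The observable XIIZ averages to sqrt(3)/2. Key observation: steps 2-5 multiply out to the identity, so the circuit reduces to the remaining gates.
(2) In the final state, IXXY has expectation 0.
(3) The final state's coefficient on |1000> equals sqrt(2)/4.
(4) |0000> carries amplitude sqrt(6)/4 in the final state.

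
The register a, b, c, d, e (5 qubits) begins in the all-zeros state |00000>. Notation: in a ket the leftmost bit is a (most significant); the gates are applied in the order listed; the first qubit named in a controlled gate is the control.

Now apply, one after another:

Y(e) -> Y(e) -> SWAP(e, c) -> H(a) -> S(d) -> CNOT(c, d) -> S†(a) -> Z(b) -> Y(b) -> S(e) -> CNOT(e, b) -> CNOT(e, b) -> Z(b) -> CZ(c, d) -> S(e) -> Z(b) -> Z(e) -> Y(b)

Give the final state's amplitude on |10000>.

|10000> carries amplitude -sqrt(2)*I/2 in the final state.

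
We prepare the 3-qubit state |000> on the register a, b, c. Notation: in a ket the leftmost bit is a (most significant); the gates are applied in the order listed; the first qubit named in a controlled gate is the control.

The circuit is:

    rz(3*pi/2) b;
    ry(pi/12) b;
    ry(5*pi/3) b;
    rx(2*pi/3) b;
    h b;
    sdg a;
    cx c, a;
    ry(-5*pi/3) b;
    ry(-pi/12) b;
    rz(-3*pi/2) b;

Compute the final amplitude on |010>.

The final state's coefficient on |010> equals -sqrt(6)/4 + I/2.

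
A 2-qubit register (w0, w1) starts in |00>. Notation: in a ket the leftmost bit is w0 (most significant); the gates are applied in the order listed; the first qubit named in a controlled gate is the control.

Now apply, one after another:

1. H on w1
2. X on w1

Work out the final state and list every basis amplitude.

The resulting statevector has amplitude sqrt(2)/2 on |00>, sqrt(2)/2 on |01>, 0 on |10>, 0 on |11>.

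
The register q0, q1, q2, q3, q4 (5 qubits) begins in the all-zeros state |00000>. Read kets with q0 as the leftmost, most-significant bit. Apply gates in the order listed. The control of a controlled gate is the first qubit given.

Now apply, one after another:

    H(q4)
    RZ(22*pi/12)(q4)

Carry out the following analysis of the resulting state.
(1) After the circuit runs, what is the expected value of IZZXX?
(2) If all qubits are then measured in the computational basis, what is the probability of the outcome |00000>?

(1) The expectation value of IZZXX is 0.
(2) Outcome |00000> occurs with probability 1/2.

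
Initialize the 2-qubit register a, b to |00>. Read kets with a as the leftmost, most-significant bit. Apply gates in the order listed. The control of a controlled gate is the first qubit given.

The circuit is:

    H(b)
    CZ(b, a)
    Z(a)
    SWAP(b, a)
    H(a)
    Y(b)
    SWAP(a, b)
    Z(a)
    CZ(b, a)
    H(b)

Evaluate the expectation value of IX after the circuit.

In the final state, IX has expectation 1.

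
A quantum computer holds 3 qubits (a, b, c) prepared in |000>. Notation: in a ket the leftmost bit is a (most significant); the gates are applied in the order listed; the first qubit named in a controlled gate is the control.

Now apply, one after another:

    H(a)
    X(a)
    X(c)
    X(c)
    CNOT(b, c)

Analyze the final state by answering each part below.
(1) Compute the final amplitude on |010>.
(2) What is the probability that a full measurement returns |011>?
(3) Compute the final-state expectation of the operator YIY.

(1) |010> carries amplitude 0 in the final state. Key observation: steps 3-4 multiply out to the identity, so the circuit reduces to the remaining gates.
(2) Outcome |011> occurs with probability 0.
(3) The expectation value of YIY is 0.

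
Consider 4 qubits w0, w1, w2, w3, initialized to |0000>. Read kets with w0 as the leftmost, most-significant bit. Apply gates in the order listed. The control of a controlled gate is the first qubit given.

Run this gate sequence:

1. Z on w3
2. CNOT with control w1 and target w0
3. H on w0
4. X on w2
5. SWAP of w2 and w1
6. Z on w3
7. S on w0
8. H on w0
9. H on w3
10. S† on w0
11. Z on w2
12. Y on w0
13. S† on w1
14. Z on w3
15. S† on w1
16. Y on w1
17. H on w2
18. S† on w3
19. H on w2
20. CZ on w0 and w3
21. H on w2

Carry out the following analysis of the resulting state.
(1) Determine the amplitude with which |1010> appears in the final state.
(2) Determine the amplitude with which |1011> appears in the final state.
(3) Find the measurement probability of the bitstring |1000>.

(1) The final state's coefficient on |1010> equals -1/4 - I/4.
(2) |1011> carries amplitude -1/4 + I/4 in the final state.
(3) A full measurement returns |1000> with probability 1/8.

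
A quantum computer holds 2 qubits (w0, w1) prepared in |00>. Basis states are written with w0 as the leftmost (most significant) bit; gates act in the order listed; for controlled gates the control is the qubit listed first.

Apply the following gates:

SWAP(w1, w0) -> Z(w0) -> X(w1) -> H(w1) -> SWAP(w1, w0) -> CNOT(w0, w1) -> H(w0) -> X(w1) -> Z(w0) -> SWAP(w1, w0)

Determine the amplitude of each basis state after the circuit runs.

The final amplitudes are -1/2 on |00>, -1/2 on |01>, 1/2 on |10>, -1/2 on |11>.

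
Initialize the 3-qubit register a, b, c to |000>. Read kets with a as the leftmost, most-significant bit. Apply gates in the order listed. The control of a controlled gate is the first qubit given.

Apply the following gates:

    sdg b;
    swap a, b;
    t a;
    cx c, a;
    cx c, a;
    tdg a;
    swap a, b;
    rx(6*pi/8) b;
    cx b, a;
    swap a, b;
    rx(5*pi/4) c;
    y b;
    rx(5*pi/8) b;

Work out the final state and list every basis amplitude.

After the circuit, the state carries amplitude (-2 + sqrt(2))*sin(5*pi/16)/4 on |000>, -sqrt(2)*I*sin(5*pi/16)/4 on |001>, I*(-2 + sqrt(2))*cos(5*pi/16)/4 on |010>, sqrt(2)*cos(5*pi/16)/4 on |011>, sqrt(2)*cos(5*pi/16)/4 on |100>, I*(sqrt(2) + 2)*cos(5*pi/16)/4 on |101>, -sqrt(2)*I*sin(5*pi/16)/4 on |110>, (sqrt(2) + 2)*sin(5*pi/16)/4 on |111>. Key observation: the block from step 2 through step 7 cancels to the identity and can be dropped.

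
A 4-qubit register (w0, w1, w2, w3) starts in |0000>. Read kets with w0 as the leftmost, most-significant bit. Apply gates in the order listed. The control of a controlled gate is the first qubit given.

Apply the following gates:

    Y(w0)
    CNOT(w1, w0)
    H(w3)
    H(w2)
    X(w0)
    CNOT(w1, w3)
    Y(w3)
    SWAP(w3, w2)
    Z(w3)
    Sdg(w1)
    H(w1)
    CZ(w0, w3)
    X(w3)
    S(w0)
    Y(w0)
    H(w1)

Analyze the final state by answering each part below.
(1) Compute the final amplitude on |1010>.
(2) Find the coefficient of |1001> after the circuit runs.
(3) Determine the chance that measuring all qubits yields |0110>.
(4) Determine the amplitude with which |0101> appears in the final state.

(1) The final state's coefficient on |1010> equals I/2.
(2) The amplitude on |1001> is I/2.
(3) A full measurement returns |0110> with probability 0.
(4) |0101> carries amplitude 0 in the final state.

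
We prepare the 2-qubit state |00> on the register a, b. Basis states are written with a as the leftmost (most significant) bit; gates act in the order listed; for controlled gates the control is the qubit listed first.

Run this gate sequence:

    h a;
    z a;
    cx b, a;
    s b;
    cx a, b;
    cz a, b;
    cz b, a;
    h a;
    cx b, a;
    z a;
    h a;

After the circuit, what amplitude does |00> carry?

|00> carries amplitude 0 in the final state.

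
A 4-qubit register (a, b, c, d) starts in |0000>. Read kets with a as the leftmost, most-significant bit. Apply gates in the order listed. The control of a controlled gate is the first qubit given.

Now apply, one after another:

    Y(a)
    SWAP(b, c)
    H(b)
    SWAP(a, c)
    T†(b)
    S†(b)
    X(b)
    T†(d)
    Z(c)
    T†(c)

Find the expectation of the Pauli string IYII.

In the final state, IYII has expectation sqrt(2)/2.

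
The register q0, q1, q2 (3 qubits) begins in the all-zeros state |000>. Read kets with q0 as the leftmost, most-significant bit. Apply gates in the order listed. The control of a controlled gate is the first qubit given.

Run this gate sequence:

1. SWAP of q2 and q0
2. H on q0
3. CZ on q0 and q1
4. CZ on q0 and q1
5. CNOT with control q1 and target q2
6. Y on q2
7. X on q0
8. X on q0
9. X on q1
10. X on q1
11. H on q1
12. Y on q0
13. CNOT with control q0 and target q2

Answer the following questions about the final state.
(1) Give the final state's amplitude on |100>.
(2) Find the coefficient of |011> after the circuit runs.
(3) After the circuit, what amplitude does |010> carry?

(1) The final state's coefficient on |100> equals -1/2.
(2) |011> carries amplitude 1/2 in the final state.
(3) The final state's coefficient on |010> equals 0.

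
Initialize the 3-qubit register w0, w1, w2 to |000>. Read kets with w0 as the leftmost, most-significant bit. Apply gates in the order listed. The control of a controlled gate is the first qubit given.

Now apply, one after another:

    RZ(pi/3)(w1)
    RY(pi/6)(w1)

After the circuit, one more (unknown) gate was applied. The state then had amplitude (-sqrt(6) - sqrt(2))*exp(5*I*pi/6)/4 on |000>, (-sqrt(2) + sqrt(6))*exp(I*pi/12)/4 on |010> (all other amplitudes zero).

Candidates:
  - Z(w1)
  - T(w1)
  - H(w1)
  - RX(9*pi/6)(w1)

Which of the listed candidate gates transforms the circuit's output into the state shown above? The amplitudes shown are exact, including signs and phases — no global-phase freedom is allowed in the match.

It was T(w1) that produced the state shown.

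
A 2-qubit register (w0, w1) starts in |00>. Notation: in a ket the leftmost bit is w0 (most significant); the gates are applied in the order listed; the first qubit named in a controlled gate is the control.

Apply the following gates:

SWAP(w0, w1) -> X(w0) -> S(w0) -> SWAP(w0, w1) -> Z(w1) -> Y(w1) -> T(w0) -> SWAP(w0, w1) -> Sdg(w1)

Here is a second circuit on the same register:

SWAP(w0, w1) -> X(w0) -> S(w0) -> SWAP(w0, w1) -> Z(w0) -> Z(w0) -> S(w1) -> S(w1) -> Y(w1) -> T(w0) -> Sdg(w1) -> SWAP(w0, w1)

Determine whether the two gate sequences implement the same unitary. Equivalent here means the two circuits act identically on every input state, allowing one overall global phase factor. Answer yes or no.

No, they are not equivalent — no single phase factor reconciles the two unitaries.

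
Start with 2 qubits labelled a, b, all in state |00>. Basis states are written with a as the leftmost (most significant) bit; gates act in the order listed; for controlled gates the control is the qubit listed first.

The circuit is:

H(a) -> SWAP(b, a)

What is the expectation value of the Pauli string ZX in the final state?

In the final state, ZX has expectation 1.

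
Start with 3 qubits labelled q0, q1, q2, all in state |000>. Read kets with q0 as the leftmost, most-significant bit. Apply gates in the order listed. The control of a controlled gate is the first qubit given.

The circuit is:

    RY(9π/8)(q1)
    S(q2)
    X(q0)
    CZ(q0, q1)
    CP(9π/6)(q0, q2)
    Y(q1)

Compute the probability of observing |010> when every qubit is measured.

The probability of measuring |010> is 0.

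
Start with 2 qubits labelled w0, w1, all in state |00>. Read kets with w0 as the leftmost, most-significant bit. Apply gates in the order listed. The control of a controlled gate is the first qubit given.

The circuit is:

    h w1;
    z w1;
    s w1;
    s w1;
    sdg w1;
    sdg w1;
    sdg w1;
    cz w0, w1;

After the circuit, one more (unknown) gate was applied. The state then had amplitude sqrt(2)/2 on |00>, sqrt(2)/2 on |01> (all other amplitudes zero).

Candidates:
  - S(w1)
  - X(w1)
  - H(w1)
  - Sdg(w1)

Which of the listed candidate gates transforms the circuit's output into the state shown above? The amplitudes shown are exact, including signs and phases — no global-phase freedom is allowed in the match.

The unique candidate consistent with the amplitudes is Sdg(w1). Key observation: gates 3-6 undo each other exactly, leaving only the rest of the circuit to track.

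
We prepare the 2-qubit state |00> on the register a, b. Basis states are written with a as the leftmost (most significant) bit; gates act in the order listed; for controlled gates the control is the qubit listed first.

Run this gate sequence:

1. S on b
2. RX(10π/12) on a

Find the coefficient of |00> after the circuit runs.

The final state's coefficient on |00> equals -sqrt(2)/4 + sqrt(6)/4.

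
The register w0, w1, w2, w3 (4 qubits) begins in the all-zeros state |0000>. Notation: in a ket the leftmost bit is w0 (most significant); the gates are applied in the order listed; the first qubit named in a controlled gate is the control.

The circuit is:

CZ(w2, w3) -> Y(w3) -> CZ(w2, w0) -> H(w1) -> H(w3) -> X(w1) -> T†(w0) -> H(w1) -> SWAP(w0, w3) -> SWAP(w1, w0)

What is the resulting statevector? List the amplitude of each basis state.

The final amplitudes are sqrt(2)*I/2 on |0000>, -sqrt(2)*I/2 on |0100>, and 0 on every other basis state.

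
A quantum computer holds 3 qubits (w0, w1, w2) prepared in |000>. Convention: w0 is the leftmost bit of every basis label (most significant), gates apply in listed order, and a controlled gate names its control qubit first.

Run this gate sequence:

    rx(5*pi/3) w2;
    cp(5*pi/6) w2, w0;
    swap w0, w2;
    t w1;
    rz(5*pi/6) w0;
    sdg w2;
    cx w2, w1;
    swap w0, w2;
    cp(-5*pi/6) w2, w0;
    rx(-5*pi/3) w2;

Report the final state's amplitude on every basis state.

The final amplitudes are (-3 - exp(5*I*pi/6))*exp(7*I*pi/12)/4 on |000>, -3*sqrt(2)/8 - sqrt(6)/8 on |001>, and 0 on every other basis state.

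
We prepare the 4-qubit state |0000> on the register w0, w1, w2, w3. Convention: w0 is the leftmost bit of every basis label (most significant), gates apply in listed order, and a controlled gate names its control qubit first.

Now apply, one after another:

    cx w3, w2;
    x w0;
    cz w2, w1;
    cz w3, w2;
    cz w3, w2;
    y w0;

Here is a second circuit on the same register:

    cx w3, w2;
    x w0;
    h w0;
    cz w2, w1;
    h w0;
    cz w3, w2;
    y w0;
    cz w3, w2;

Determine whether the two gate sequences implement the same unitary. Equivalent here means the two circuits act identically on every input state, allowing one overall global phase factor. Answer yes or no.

Yes, they are equivalent — the unitaries differ by at most a global phase.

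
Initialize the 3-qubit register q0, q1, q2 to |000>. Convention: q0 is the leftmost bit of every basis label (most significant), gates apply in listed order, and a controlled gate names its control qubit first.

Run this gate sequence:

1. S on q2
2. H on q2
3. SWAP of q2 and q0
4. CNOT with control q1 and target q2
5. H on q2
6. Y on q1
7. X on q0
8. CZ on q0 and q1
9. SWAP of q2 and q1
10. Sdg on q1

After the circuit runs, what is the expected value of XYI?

In the final state, XYI has expectation 1.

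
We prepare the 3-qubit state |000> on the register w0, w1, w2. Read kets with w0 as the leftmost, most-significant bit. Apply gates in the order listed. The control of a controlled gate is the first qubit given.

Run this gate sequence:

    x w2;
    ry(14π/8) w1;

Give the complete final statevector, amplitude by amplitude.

After the circuit, the state carries amplitude -sqrt(sqrt(2) + 2)/2 on |001>, sqrt(2 - sqrt(2))/2 on |011>, and 0 on every other basis state.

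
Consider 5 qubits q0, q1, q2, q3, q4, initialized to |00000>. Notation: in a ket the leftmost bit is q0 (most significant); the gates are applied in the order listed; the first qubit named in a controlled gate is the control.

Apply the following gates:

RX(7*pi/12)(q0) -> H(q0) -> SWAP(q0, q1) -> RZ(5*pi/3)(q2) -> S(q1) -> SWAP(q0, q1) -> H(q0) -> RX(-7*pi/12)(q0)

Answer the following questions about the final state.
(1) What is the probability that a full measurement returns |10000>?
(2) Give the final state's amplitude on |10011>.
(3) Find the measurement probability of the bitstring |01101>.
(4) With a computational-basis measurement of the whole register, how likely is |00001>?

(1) The probability of measuring |10000> is 1/2.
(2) The final state's coefficient on |10011> equals 0.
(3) Outcome |01101> occurs with probability 0.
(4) Outcome |00001> occurs with probability 0.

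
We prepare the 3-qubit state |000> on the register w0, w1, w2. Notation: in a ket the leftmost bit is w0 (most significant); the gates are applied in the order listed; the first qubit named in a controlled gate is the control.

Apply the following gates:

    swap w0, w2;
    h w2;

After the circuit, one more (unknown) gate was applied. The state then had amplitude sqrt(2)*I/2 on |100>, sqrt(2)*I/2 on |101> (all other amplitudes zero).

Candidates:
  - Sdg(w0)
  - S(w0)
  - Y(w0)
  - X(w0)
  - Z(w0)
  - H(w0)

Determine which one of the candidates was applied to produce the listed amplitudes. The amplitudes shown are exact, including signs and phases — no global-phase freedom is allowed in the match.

The unique candidate consistent with the amplitudes is Y(w0).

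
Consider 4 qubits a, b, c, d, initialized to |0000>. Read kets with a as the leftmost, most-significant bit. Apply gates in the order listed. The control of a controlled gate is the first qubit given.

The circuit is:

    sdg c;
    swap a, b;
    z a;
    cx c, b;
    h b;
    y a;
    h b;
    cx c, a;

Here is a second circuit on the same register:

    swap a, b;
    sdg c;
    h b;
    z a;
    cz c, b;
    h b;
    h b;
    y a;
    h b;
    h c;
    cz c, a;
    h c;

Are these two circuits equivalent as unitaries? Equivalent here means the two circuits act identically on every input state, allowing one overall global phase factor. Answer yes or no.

No: there is an input state on which the two circuits produce genuinely different outputs (not merely differing by a phase).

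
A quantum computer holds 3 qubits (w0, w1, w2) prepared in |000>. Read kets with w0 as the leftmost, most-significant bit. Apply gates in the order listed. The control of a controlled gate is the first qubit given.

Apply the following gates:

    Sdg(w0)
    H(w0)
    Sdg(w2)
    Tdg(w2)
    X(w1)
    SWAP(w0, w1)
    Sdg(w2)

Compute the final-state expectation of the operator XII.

In the final state, XII has expectation 0.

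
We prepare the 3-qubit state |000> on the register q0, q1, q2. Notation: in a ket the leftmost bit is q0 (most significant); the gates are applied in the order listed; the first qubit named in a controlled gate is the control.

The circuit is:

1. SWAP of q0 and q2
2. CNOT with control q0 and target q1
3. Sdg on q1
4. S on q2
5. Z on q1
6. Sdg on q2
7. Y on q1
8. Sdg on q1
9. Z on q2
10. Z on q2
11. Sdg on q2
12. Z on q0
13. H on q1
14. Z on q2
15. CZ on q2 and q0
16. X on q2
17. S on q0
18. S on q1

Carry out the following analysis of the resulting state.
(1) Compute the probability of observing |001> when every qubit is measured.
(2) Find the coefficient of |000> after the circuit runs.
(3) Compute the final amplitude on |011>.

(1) The probability of measuring |001> is 1/2.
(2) The final state's coefficient on |000> equals 0.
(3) |011> carries amplitude -sqrt(2)*I/2 in the final state.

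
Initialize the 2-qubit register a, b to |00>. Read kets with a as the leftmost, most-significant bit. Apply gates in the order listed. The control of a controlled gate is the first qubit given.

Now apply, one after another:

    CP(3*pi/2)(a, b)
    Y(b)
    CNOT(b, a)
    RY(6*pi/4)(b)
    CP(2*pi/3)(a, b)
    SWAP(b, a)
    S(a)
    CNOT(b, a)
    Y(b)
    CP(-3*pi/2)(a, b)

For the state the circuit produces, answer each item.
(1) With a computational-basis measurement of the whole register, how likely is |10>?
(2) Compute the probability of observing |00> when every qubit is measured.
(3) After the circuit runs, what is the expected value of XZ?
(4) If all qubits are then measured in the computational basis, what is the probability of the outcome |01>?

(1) The probability of measuring |10> is 1/2.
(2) The probability of measuring |00> is 1/2.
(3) In the final state, XZ has expectation -sqrt(3)/2.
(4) The probability of measuring |01> is 0.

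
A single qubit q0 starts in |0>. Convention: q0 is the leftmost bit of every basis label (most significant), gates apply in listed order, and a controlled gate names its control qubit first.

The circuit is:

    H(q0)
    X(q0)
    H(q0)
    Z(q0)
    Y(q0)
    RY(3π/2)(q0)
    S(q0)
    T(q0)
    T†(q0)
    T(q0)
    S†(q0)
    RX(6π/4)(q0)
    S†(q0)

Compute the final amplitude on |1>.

|1> carries amplitude exp(I*pi/4)/2 + I/2 in the final state. Key observation: steps 1-4 multiply out to the identity, so the circuit reduces to the remaining gates.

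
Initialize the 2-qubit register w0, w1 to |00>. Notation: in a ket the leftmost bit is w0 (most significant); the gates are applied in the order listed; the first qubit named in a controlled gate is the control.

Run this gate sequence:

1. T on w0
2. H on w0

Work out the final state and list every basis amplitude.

The resulting statevector has amplitude sqrt(2)/2 on |00>, 0 on |01>, sqrt(2)/2 on |10>, 0 on |11>.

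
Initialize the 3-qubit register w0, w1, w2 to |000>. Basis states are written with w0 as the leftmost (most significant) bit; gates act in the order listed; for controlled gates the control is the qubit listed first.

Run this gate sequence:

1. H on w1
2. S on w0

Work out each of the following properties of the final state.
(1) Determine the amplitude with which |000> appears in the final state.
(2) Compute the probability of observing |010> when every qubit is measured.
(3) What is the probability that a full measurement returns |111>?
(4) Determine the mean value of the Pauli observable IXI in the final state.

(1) |000> carries amplitude sqrt(2)/2 in the final state.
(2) Outcome |010> occurs with probability 1/2.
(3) Outcome |111> occurs with probability 0.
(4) The observable IXI averages to 1.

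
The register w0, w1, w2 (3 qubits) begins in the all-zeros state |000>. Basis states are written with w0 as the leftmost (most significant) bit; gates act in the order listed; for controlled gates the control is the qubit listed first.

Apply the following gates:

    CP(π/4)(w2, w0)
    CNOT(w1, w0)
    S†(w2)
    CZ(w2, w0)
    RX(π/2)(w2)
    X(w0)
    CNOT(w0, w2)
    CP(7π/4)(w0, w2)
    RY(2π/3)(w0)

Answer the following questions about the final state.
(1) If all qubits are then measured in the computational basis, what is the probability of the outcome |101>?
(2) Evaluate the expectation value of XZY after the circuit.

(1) Outcome |101> occurs with probability 1/8.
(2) The observable XZY averages to -sqrt(6)/4.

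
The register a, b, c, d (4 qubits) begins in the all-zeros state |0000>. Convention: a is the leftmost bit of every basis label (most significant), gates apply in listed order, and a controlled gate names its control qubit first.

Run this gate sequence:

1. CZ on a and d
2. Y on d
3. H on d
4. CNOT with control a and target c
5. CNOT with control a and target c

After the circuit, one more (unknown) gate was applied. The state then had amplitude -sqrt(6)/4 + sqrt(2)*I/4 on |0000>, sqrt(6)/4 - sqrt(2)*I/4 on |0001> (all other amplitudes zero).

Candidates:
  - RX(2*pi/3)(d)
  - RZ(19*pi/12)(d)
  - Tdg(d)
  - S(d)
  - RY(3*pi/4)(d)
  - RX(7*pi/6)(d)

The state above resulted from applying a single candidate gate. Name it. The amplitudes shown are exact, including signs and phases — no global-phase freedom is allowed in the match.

The applied gate was RX(2*pi/3)(d). Key observation: steps 4-5 multiply out to the identity, so the circuit reduces to the remaining gates.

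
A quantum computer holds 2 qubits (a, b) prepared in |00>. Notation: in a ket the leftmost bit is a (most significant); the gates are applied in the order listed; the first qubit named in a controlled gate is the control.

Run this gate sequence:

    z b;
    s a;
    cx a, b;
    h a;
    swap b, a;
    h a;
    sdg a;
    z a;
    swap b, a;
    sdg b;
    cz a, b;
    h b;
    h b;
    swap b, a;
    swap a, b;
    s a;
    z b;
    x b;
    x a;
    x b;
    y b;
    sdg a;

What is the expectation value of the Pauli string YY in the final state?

In the final state, YY has expectation -1.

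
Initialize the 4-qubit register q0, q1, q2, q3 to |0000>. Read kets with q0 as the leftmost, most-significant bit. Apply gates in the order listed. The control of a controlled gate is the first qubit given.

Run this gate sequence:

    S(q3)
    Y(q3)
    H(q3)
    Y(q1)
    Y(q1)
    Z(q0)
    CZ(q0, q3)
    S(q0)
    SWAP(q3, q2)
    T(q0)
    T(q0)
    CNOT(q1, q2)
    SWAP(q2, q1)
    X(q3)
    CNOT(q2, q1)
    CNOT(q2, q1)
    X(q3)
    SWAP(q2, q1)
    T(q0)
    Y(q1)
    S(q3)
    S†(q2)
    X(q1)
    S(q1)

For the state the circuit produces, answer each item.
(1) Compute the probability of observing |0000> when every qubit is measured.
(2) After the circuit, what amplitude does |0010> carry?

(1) A full measurement returns |0000> with probability 1/2. Key observation: gates 13-18 undo each other exactly, leaving only the rest of the circuit to track.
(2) The final state's coefficient on |0010> equals -sqrt(2)*I/2.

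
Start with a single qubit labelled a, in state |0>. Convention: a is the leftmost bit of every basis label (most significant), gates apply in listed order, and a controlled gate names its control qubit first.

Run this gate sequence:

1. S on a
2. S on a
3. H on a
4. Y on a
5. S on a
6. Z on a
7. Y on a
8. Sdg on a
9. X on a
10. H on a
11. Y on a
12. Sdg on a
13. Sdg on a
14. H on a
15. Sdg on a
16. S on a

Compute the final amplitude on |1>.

The amplitude on |1> is sqrt(2)/2.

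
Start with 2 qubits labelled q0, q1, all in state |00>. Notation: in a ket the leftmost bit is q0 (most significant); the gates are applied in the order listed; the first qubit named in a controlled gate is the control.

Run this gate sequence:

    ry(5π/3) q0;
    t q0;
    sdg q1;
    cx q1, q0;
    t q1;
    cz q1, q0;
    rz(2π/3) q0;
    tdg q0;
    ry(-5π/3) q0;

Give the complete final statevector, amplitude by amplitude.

The resulting statevector has amplitude (-3 - exp(2*I*pi/3))*exp(2*I*pi/3)/4 on |00>, 0 on |01>, sqrt(3)*(-1 + exp(2*I*pi/3))*exp(2*I*pi/3)/4 on |10>, 0 on |11>.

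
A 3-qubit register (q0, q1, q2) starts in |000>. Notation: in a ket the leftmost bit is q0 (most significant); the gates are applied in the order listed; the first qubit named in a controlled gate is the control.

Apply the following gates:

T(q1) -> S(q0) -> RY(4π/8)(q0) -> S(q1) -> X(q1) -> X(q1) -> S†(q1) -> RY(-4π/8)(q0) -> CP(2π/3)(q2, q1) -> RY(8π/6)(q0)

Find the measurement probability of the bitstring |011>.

Outcome |011> occurs with probability 0. Key observation: steps 3-8 multiply out to the identity, so the circuit reduces to the remaining gates.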